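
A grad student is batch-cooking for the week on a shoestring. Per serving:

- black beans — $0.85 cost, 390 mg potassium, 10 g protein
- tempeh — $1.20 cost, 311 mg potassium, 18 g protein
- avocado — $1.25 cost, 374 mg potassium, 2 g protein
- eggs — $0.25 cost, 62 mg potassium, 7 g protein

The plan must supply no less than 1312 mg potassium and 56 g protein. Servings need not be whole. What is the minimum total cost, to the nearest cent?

Minimising a linear cost over {potassium ≥ 1312, protein ≥ 56, servings ≥ 0} — the optimum is at a vertex, using one or two foods.
black beans only: max(1312/390, 56/10) = 5.6 servings → $4.76.
tempeh only: max(1312/311, 56/18) = 4.219 servings → $5.06.
avocado only: max(1312/374, 56/2) = 28 servings → $35.00.
eggs only: max(1312/62, 56/7) = 21.16 servings → $5.29.
black beans + tempeh with both tight: 1.586 servings and 2.23 servings → $4.02.
black beans + avocado: intersection lies outside the first quadrant.
black beans + eggs with both tight: 2.707 servings and 4.133 servings → $3.33.
tempeh + avocado with both tight: 2.998 servings and 1.015 servings → $4.87.
tempeh + eggs with both targets exact would need a negative amount; discard.
avocado + eggs with both tight: 2.29 servings and 7.346 servings → $4.70.
So the least-cost plan costs $3.33.

$3.33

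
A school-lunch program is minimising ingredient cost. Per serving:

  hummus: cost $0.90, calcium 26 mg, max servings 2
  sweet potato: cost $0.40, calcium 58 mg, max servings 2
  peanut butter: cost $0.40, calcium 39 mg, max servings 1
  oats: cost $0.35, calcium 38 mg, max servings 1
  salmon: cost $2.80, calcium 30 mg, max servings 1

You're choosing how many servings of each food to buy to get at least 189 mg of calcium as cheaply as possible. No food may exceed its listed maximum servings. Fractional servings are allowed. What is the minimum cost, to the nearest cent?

Cost per mg of calcium: sweet potato $0.0069, oats $0.0092, peanut butter $0.0103, hummus $0.0346, salmon $0.0933.
Take 2 servings of sweet potato: +116.0 mg calcium for $0.80 (total $0.80, still need 73.0 mg).
Take 1 serving of oats: +38.0 mg calcium for $0.35 (total $1.15, still need 35.0 mg).
Take 0.8974 servings of peanut butter: +35.0 mg calcium for $0.36 (total $1.51, still need 0.0 mg).
Greedy by cheapest-per-mg is optimal for a single linear constraint, so the minimum cost is $1.51.

$1.51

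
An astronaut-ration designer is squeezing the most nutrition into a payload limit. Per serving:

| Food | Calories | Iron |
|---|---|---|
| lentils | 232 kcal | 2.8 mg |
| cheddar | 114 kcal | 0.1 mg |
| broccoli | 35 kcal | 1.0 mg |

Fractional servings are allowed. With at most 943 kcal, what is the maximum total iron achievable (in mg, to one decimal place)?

Iron per kcal: broccoli 0.02857, lentils 0.01207, cheddar 0.0008772.
With no serving limits, spend the whole calories allowance on broccoli: 943 kcal / 35 kcal × 1.0 mg = 26.9 mg.

26.9 mg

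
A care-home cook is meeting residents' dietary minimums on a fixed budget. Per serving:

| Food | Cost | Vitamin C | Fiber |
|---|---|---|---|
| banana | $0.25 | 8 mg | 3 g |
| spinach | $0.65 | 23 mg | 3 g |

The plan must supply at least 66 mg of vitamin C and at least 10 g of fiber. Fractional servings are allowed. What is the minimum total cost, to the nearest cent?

$1.88

The cheapest plan sits at a corner of the feasible region — with two constraints it uses at most two foods.
banana only: max(66/8, 10/3) = 8.25 servings → $2.06.
spinach only: max(66/23, 10/3) = 3.333 servings → $2.17.
banana + spinach with both tight: 0.7111 servings and 2.622 servings → $1.88.
Cheapest feasible corner: $1.88.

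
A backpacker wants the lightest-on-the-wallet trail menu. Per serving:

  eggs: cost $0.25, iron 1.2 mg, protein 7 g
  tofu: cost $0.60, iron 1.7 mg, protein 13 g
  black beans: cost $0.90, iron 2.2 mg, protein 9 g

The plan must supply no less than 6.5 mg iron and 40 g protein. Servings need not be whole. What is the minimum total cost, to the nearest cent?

$1.43

eggs only: max(6.5/1.2, 40/7) = 5.714 servings → $1.43.
tofu only: max(6.5/1.7, 40/13) = 3.824 servings → $2.29.
black beans only: max(6.5/2.2, 40/9) = 4.444 servings → $4.00.
eggs + tofu with both tight: 4.459 servings and 0.6757 servings → $1.52.
eggs + black beans with both targets exact would need a negative amount; discard.
tofu + black beans with both tight: 2.218 servings and 1.241 servings → $2.45.
Cheapest feasible corner: $1.43.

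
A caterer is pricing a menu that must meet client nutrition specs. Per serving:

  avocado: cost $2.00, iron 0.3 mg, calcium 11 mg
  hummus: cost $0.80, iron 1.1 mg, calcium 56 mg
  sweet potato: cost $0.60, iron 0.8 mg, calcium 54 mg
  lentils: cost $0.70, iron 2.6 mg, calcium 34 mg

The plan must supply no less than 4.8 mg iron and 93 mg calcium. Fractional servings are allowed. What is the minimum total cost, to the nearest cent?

$1.56

Minimising a linear cost over {iron ≥ 4.8, calcium ≥ 93, servings ≥ 0} — the optimum is at a vertex, using one or two foods.
avocado only: max(4.8/0.3, 93/11) = 16 servings → $32.00.
hummus only: max(4.8/1.1, 93/56) = 4.364 servings → $3.49.
sweet potato only: max(4.8/0.8, 93/54) = 6 servings → $3.60.
lentils only: max(4.8/2.6, 93/34) = 2.735 servings → $1.91.
avocado + hummus: intersection lies outside the first quadrant.
avocado + sweet potato: intersection lies outside the first quadrant.
avocado + lentils with both tight: 4.272 servings and 1.353 servings → $9.49.
hummus + sweet potato with both targets exact would need a negative amount; discard.
hummus + lentils with both tight: 0.7264 servings and 1.539 servings → $1.66.
sweet potato + lentils with both tight: 0.6943 servings and 1.633 servings → $1.56.
Cheapest feasible corner: $1.56.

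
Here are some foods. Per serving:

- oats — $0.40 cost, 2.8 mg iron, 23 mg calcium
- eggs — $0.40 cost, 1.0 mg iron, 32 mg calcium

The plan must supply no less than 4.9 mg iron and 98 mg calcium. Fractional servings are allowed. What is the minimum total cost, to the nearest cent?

Check every corner: each single food scaled to meet both minima, and each pair solved so both constraints bind.
oats only: max(4.9/2.8, 98/23) = 4.261 servings → $1.70.
eggs only: max(4.9/1.0, 98/32) = 4.9 servings → $1.96.
oats + eggs with both tight: 0.8829 servings and 2.428 servings → $1.32.
The minimum over all feasible corners is $1.32.

$1.32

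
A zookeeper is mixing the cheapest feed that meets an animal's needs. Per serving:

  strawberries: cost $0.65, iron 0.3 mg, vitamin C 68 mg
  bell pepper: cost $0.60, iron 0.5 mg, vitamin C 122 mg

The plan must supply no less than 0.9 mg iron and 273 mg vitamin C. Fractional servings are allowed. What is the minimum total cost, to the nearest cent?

$1.34

A basic optimal solution has at most two foods positive. Try each food alone and each pair with both targets met exactly.
strawberries only: max(0.9/0.3, 273/68) = 4.015 servings → $2.61.
bell pepper only: max(0.9/0.5, 273/122) = 2.238 servings → $1.34.
strawberries + bell pepper: the both-tight solution has a negative serving — not a feasible corner.
The minimum over all feasible corners is $1.34.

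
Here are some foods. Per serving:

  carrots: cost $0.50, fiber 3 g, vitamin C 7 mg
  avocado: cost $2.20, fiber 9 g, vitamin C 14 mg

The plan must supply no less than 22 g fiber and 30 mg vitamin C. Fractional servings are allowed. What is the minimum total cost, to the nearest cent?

The cheapest plan sits at a corner of the feasible region — with two constraints it uses at most two foods.
carrots only: max(22/3, 30/7) = 7.333 servings → $3.67.
avocado only: max(22/9, 30/14) = 2.444 servings → $5.38.
carrots + avocado: intersection lies outside the first quadrant.
Cheapest feasible corner: $3.67.

$3.67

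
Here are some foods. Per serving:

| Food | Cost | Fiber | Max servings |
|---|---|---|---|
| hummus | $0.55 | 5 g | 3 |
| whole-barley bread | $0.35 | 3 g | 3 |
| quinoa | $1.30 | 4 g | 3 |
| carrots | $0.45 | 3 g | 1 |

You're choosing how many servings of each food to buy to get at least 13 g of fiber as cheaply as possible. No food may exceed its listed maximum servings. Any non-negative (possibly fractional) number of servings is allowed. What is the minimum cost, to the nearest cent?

$1.43

Cost per g of fiber: hummus $0.1100, whole-barley bread $0.1167, carrots $0.1500, quinoa $0.3250.
Take 2.6 servings of hummus: +13.0 g fiber for $1.43 (total $1.43, still need 0.0 g).
Greedy by cheapest-per-g is optimal for a single linear constraint, so the minimum cost is $1.43.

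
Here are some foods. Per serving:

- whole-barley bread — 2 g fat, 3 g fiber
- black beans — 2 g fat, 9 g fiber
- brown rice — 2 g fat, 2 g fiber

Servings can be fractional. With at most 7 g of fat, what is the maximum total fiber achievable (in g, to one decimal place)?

31.5 g

Fiber per g fat: black beans 4.5, whole-barley bread 1.5, brown rice 1.
With no serving limits, spend the whole fat allowance on black beans: 7 g / 2 g × 9 g = 31.5 g.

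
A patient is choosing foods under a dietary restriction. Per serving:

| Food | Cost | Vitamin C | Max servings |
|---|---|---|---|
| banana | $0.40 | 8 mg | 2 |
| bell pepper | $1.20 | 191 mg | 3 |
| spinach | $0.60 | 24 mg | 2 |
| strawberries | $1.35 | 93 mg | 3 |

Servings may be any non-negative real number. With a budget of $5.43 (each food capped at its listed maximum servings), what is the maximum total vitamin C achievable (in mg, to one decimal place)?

699.1 mg

Vitamin C per dollar: bell pepper 159.2, strawberries 68.89, spinach 40, banana 20.
Take 3 servings of bell pepper: spends $3.60, +573.0 mg vitamin C (running total 573.0 mg).
Take 1.356 servings of strawberries: spends $1.83, +126.1 mg vitamin C (running total 699.1 mg).
Filling greedily by vitamin C-per-dollar is optimal for one linear limit, giving 699.1 mg.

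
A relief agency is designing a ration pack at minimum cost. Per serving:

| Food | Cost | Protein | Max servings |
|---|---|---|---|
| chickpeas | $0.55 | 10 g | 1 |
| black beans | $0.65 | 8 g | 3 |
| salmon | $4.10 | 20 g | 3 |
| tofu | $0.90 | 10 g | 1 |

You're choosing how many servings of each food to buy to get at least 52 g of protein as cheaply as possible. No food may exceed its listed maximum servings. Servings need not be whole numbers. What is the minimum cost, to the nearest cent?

$5.04

Cost per g of protein: chickpeas $0.0550, black beans $0.0813, tofu $0.0900, salmon $0.2050.
Take 1 serving of chickpeas: +10.0 g protein for $0.55 (total $0.55, still need 42.0 g).
Take 3 servings of black beans: +24.0 g protein for $1.95 (total $2.50, still need 18.0 g).
Take 1 serving of tofu: +10.0 g protein for $0.90 (total $3.40, still need 8.0 g).
Take 0.4 servings of salmon: +8.0 g protein for $1.64 (total $5.04, still need 0.0 g).
Filling from the cheapest source first is optimal under one linear minimum: $5.04.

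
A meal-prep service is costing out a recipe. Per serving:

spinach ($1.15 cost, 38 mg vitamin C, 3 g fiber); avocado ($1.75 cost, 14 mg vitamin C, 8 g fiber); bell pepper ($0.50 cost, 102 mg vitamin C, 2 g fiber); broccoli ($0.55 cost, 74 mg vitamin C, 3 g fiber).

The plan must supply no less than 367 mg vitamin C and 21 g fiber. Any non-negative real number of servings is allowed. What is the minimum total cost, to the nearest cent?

$3.85

At the optimum either one food covers both requirements or two foods hit both targets exactly; no other combination can be cheaper.
spinach only: max(367/38, 21/3) = 9.658 servings → $11.11.
avocado only: max(367/14, 21/8) = 26.21 servings → $45.88.
bell pepper only: max(367/102, 21/2) = 10.5 servings → $5.25.
broccoli only: max(367/74, 21/3) = 7 servings → $3.85.
spinach + avocado: intersection lies outside the first quadrant.
spinach + bell pepper with both tight: 6.122 servings and 1.317 servings → $7.70.
spinach + broccoli with both tight: 4.194 servings and 2.806 servings → $6.37.
avocado + bell pepper with both tight: 1.787 servings and 3.353 servings → $4.80.
avocado + broccoli with both tight: 0.8236 servings and 4.804 servings → $4.08.
bell pepper + broccoli: the both-tight solution has a negative serving — not a feasible corner.
The minimum over all feasible corners is $3.85.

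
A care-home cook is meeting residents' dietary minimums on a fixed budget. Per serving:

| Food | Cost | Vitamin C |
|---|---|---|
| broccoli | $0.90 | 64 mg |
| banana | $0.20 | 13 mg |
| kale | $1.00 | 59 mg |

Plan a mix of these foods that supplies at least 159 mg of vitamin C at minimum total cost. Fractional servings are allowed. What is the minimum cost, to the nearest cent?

Cost per mg of vitamin C: broccoli $0.0141, banana $0.0154, kale $0.0169.
With no serving limits, use only broccoli: 159 mg / 64 mg = 2.484 servings × $0.90 = $2.24.

$2.24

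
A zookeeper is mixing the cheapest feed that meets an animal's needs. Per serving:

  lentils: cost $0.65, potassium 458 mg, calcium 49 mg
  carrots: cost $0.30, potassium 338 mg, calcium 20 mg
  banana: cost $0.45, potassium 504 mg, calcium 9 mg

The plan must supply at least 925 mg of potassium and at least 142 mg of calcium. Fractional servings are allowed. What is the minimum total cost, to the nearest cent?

lentils only: max(925/458, 142/49) = 2.898 servings → $1.88.
carrots only: max(925/338, 142/20) = 7.1 servings → $2.13.
banana only: max(925/504, 142/9) = 15.78 servings → $7.10.
lentils + carrots with both targets exact would need a negative amount; discard.
lentils + banana with both targets exact would need a negative amount; discard.
carrots + banana: the both-tight solution has a negative serving — not a feasible corner.
The minimum over all feasible corners is $1.88.

$1.88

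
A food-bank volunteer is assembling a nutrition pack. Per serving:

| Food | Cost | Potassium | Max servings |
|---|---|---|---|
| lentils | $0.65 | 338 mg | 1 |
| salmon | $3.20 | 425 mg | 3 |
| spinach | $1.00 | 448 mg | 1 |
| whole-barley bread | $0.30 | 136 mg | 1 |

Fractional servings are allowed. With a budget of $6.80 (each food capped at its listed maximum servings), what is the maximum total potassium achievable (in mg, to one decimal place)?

1566.1 mg

Potassium per dollar: lentils 520, whole-barley bread 453.3, spinach 448, salmon 132.8.
Take 1 serving of lentils: spends $0.65, +338.0 mg potassium (running total 338.0 mg).
Take 1 serving of whole-barley bread: spends $0.30, +136.0 mg potassium (running total 474.0 mg).
Take 1 serving of spinach: spends $1.00, +448.0 mg potassium (running total 922.0 mg).
Take 1.516 servings of salmon: spends $4.85, +644.1 mg potassium (running total 1566.1 mg).
Filling greedily by potassium-per-dollar is optimal for one linear limit, giving 1566.1 mg.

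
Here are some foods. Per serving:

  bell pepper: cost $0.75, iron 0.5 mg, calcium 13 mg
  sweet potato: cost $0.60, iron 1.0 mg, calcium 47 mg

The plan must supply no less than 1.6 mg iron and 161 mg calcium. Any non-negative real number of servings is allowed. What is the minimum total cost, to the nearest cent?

$2.06

The cheapest plan sits at a corner of the feasible region — with two constraints it uses at most two foods.
bell pepper only: max(1.6/0.5, 161/13) = 12.38 servings → $9.29.
sweet potato only: max(1.6/1.0, 161/47) = 3.426 servings → $2.06.
bell pepper + sweet potato: the both-tight solution has a negative serving — not a feasible corner.
So the least-cost plan costs $2.06.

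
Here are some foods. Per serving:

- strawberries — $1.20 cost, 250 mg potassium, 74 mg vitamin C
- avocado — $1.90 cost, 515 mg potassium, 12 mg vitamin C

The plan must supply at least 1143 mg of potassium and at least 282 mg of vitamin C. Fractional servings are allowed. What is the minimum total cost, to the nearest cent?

An LP optimum is at a vertex; with two nutrient constraints at most two foods are used. Check each candidate.
strawberries only: max(1143/250, 282/74) = 4.572 servings → $5.49.
avocado only: max(1143/515, 282/12) = 23.5 servings → $44.65.
strawberries + avocado with both tight: 3.746 servings and 0.4011 servings → $5.26.
Cheapest feasible corner: $5.26.

$5.26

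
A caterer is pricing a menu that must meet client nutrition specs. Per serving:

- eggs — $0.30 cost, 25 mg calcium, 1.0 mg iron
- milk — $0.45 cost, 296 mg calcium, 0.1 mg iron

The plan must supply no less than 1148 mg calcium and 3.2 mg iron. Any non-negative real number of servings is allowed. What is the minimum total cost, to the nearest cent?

This is a tiny linear program; its minimum lies at a vertex of the feasible set. List the vertices and price them.
eggs only: max(1148/25, 3.2/1.0) = 45.92 servings → $13.78.
milk only: max(1148/296, 3.2/0.1) = 32 servings → $14.40.
eggs + milk with both tight: 2.836 servings and 3.639 servings → $2.49.
The minimum over all feasible corners is $2.49.

$2.49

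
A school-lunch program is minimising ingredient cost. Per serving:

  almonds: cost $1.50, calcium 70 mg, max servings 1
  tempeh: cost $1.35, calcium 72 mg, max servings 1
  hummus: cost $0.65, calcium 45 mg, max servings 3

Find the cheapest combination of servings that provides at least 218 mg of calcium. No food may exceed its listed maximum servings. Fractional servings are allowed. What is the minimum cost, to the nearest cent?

Cost per mg of calcium: hummus $0.0144, tempeh $0.0187, almonds $0.0214.
Take 3 servings of hummus: +135.0 mg calcium for $1.95 (total $1.95, still need 83.0 mg).
Take 1 serving of tempeh: +72.0 mg calcium for $1.35 (total $3.30, still need 11.0 mg).
Take 0.1571 servings of almonds: +11.0 mg calcium for $0.24 (total $3.54, still need 0.0 mg).
Greedy by cheapest-per-mg is optimal for a single linear constraint, so the minimum cost is $3.54.

$3.54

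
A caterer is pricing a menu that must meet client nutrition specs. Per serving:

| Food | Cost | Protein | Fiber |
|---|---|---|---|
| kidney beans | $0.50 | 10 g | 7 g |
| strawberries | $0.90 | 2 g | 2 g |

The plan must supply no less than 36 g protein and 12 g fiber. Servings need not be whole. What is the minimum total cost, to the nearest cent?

$1.80

kidney beans only: max(36/10, 12/7) = 3.6 servings → $1.80.
strawberries only: max(36/2, 12/2) = 18 servings → $16.20.
kidney beans + strawberries: intersection lies outside the first quadrant.
Cheapest feasible corner: $1.80.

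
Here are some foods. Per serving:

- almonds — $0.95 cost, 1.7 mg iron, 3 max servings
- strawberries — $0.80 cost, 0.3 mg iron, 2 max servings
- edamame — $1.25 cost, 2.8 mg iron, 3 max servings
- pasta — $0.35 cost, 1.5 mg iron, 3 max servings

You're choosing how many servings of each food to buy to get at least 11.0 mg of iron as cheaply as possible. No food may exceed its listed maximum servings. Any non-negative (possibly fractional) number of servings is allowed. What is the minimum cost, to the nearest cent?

Cost per mg of iron: pasta $0.2333, edamame $0.4464, almonds $0.5588, strawberries $2.6667.
Take 3 servings of pasta: +4.5 mg iron for $1.05 (total $1.05, still need 6.5 mg).
Take 2.321 servings of edamame: +6.5 mg iron for $2.90 (total $3.95, still need 0.0 mg).
Greedy by cheapest-per-mg is optimal for a single linear constraint, so the minimum cost is $3.95.

$3.95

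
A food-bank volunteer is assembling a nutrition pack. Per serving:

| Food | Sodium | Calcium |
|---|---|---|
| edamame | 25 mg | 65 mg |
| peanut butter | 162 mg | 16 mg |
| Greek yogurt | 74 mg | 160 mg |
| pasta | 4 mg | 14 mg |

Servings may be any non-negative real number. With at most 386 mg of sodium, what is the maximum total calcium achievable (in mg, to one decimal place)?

Calcium per mg sodium: pasta 3.5, edamame 2.6, Greek yogurt 2.162, peanut butter 0.09877.
With no serving limits, spend the whole sodium allowance on pasta: 386 mg / 4 mg × 14 mg = 1351.0 mg.

1351.0 mg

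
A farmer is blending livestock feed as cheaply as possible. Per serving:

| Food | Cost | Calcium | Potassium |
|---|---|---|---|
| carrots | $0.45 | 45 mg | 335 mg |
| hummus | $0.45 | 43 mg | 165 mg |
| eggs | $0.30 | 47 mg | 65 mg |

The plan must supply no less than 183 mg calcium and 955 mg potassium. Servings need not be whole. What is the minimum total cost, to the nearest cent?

$1.59

Minimising a linear cost over {calcium ≥ 183, potassium ≥ 955, servings ≥ 0} — the optimum is at a vertex, using one or two foods.
carrots only: max(183/45, 955/335) = 4.067 servings → $1.83.
hummus only: max(183/43, 955/165) = 5.788 servings → $2.60.
eggs only: max(183/47, 955/65) = 14.69 servings → $4.41.
carrots + hummus with both tight: 1.557 servings and 2.626 servings → $1.88.
carrots + eggs with both tight: 2.573 servings and 1.43 servings → $1.59.
hummus + eggs with both targets exact would need a negative amount; discard.
So the least-cost plan costs $1.59.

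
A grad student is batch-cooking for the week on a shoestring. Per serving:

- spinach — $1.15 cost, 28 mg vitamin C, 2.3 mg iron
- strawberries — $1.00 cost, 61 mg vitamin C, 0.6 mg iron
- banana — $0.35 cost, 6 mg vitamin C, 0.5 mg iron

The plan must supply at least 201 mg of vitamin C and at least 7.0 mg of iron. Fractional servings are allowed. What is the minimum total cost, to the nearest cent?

$5.01

At the optimum either one food covers both requirements or two foods hit both targets exactly; no other combination can be cheaper.
spinach only: max(201/28, 7.0/2.3) = 7.179 servings → $8.26.
strawberries only: max(201/61, 7.0/0.6) = 11.67 servings → $11.67.
banana only: max(201/6, 7.0/0.5) = 33.5 servings → $11.72.
spinach + strawberries with both tight: 2.481 servings and 2.156 servings → $5.01.
spinach + banana with both targets exact would need a negative amount; discard.
strawberries + banana with both tight: 2.175 servings and 11.39 servings → $6.16.
The minimum over all feasible corners is $5.01.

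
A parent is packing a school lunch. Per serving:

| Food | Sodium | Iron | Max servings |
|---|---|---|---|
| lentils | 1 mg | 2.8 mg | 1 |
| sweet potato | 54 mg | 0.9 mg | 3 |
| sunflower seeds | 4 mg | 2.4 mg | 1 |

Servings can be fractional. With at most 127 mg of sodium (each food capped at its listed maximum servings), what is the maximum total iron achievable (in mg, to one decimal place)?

Iron per mg sodium: lentils 2.8, sunflower seeds 0.6, sweet potato 0.01667.
Take 1 serving of lentils: uses 1 mg sodium, +2.8 mg iron (running total 2.8 mg).
Take 1 serving of sunflower seeds: uses 4 mg sodium, +2.4 mg iron (running total 5.2 mg).
Take 2.259 servings of sweet potato: uses 122 mg sodium, +2.0 mg iron (running total 7.2 mg).
Filling greedily by iron-per-mg sodium is optimal for one linear limit, giving 7.2 mg.

7.2 mg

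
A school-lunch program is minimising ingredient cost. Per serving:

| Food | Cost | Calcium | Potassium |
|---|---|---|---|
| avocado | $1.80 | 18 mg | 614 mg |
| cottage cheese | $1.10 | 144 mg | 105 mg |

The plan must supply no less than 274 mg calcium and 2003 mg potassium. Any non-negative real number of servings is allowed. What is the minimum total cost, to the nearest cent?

The cheapest plan sits at a corner of the feasible region — with two constraints it uses at most two foods.
avocado only: max(274/18, 2003/614) = 15.22 servings → $27.40.
cottage cheese only: max(274/144, 2003/105) = 19.08 servings → $20.98.
avocado + cottage cheese with both tight: 3.001 servings and 1.528 servings → $7.08.
Cheapest feasible corner: $7.08.

$7.08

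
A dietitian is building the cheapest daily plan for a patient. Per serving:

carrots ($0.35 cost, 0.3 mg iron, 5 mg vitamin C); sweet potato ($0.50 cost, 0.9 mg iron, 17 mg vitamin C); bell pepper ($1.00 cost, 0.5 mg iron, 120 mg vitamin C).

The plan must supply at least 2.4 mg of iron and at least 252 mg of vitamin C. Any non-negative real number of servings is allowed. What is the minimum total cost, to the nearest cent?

$2.68

The cheapest plan sits at a corner of the feasible region — with two constraints it uses at most two foods.
carrots only: max(2.4/0.3, 252/5) = 50.4 servings → $17.64.
sweet potato only: max(2.4/0.9, 252/17) = 14.82 servings → $7.41.
bell pepper only: max(2.4/0.5, 252/120) = 4.8 servings → $4.80.
carrots + sweet potato: intersection lies outside the first quadrant.
carrots + bell pepper with both tight: 4.836 servings and 1.899 servings → $3.59.
sweet potato + bell pepper with both tight: 1.628 servings and 1.869 servings → $2.68.
Cheapest feasible corner: $2.68.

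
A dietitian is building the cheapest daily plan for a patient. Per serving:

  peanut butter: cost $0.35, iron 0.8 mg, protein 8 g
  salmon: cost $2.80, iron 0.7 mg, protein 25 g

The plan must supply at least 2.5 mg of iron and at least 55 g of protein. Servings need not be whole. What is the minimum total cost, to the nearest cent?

Compare the cost at each extreme point of the feasible region.
peanut butter only: max(2.5/0.8, 55/8) = 6.875 servings → $2.41.
salmon only: max(2.5/0.7, 55/25) = 3.571 servings → $10.00.
peanut butter + salmon with both tight: 1.667 servings and 1.667 servings → $5.25.
So the least-cost plan costs $2.41.

$2.41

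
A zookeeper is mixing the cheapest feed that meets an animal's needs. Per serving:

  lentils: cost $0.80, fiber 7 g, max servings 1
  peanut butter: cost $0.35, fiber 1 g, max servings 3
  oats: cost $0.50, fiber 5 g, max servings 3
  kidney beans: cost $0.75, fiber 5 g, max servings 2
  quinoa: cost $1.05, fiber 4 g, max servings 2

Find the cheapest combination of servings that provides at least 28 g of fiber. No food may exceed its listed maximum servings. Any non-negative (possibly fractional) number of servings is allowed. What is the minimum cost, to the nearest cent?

Cost per g of fiber: oats $0.1000, lentils $0.1143, kidney beans $0.1500, quinoa $0.2625, peanut butter $0.3500.
Take 3 servings of oats: +15.0 g fiber for $1.50 (total $1.50, still need 13.0 g).
Take 1 serving of lentils: +7.0 g fiber for $0.80 (total $2.30, still need 6.0 g).
Take 1.2 servings of kidney beans: +6.0 g fiber for $0.90 (total $3.20, still need 0.0 g).
Greedy by cheapest-per-g is optimal for a single linear constraint, so the minimum cost is $3.20.

$3.20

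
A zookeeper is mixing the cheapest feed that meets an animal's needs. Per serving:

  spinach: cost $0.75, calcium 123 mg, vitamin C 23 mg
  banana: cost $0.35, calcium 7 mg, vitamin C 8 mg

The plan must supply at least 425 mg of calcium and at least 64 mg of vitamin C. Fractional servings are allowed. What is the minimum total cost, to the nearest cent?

$2.59

At the optimum either one food covers both requirements or two foods hit both targets exactly; no other combination can be cheaper.
spinach only: max(425/123, 64/23) = 3.455 servings → $2.59.
banana only: max(425/7, 64/8) = 60.71 servings → $21.25.
spinach + banana: the both-tight solution has a negative serving — not a feasible corner.
The minimum over all feasible corners is $2.59.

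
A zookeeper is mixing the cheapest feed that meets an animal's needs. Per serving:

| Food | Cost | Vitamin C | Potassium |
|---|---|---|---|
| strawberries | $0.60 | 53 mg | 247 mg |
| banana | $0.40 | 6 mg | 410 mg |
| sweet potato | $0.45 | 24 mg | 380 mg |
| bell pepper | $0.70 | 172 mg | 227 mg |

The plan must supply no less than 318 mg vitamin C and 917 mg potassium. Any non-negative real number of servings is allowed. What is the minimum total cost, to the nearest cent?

Check every corner: each single food scaled to meet both minima, and each pair solved so both constraints bind.
strawberries only: max(318/53, 917/247) = 6 servings → $3.60.
banana only: max(318/6, 917/410) = 53 servings → $21.20.
sweet potato only: max(318/24, 917/380) = 13.25 servings → $5.96.
bell pepper only: max(318/172, 917/227) = 4.04 servings → $2.83.
strawberries + banana: intersection lies outside the first quadrant.
strawberries + sweet potato: intersection lies outside the first quadrant.
strawberries + bell pepper with both tight: 2.809 servings and 0.9833 servings → $2.37.
banana + sweet potato: intersection lies outside the first quadrant.
banana + bell pepper with both tight: 1.237 servings and 1.806 servings → $1.76.
sweet potato + bell pepper with both tight: 1.428 servings and 1.65 servings → $1.80.
Cheapest feasible corner: $1.76.

$1.76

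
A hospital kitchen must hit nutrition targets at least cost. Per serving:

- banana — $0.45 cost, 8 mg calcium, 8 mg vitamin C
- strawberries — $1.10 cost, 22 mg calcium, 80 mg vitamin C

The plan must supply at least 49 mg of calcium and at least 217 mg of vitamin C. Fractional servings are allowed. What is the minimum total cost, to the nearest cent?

This is a tiny linear program; its minimum lies at a vertex of the feasible set. List the vertices and price them.
banana only: max(49/8, 217/8) = 27.12 servings → $12.21.
strawberries only: max(49/22, 217/80) = 2.712 servings → $2.98.
banana + strawberries with both targets exact would need a negative amount; discard.
Cheapest feasible corner: $2.98.

$2.98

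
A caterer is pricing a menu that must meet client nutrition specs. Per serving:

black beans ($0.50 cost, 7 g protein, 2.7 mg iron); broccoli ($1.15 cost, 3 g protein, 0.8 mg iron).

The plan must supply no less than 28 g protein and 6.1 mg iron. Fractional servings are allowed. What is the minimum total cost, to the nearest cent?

$2.00

With two linear requirements the optimum uses one or two foods; enumerate the corners.
black beans only: max(28/7, 6.1/2.7) = 4 servings → $2.00.
broccoli only: max(28/3, 6.1/0.8) = 9.333 servings → $10.73.
black beans + broccoli: intersection lies outside the first quadrant.
Cheapest feasible corner: $2.00.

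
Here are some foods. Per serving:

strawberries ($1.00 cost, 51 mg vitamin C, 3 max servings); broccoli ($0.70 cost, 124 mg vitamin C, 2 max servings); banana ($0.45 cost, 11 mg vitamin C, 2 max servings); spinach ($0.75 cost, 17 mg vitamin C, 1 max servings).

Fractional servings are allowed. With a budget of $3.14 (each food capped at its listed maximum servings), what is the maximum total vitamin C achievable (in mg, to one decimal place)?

336.7 mg

Vitamin C per dollar: broccoli 177.1, strawberries 51, banana 24.44, spinach 22.67.
Take 2 servings of broccoli: spends $1.40, +248.0 mg vitamin C (running total 248.0 mg).
Take 1.74 servings of strawberries: spends $1.74, +88.7 mg vitamin C (running total 336.7 mg).
Filling greedily by vitamin C-per-dollar is optimal for one linear limit, giving 336.7 mg.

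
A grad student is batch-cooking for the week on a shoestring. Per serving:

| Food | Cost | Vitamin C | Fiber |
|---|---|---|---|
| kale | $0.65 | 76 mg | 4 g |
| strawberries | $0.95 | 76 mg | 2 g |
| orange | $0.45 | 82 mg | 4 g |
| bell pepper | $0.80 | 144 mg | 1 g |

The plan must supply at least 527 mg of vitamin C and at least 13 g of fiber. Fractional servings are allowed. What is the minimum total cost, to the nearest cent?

kale only: max(527/76, 13/4) = 6.934 servings → $4.51.
strawberries only: max(527/76, 13/2) = 6.934 servings → $6.59.
orange only: max(527/82, 13/4) = 6.427 servings → $2.89.
bell pepper only: max(527/144, 13/1) = 13 servings → $10.40.
kale + strawberries: intersection lies outside the first quadrant.
kale + orange: intersection lies outside the first quadrant.
kale + bell pepper with both tight: 2.69 servings and 2.24 servings → $3.54.
strawberries + orange with both targets exact would need a negative amount; discard.
strawberries + bell pepper with both tight: 6.344 servings and 0.3113 servings → $6.28.
orange + bell pepper with both tight: 2.723 servings and 2.109 servings → $2.91.
The minimum over all feasible corners is $2.89.

$2.89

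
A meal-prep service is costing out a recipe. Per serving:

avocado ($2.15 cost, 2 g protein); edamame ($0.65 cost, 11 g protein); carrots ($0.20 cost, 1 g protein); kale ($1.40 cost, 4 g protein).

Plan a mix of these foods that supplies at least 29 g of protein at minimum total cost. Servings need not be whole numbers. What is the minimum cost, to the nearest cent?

Cost per g of protein: edamame $0.0591, carrots $0.2000, kale $0.3500, avocado $1.0750.
With no serving limits, use only edamame: 29 g / 11 g = 2.636 servings × $0.65 = $1.71.

$1.71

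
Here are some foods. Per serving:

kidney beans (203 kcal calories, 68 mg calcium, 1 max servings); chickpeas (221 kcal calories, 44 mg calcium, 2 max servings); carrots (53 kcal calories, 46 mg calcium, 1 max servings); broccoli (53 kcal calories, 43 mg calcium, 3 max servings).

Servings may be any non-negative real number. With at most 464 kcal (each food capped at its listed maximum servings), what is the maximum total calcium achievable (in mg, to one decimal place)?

252.8 mg

Calcium per kcal: carrots 0.8679, broccoli 0.8113, kidney beans 0.335, chickpeas 0.1991.
Take 1 serving of carrots: uses 53 kcal, +46.0 mg calcium (running total 46.0 mg).
Take 3 servings of broccoli: uses 159 kcal, +129.0 mg calcium (running total 175.0 mg).
Take 1 serving of kidney beans: uses 203 kcal, +68.0 mg calcium (running total 243.0 mg).
Take 0.2217 servings of chickpeas: uses 49 kcal, +9.8 mg calcium (running total 252.8 mg).
Filling greedily by calcium-per-kcal is optimal for one linear limit, giving 252.8 mg.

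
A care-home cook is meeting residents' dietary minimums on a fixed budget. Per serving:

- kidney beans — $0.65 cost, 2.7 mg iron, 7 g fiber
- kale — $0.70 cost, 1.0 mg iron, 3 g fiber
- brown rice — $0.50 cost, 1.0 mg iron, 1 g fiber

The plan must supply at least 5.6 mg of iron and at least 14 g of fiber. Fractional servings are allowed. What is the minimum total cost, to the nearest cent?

An LP optimum is at a vertex; with two nutrient constraints at most two foods are used. Check each candidate.
kidney beans only: max(5.6/2.7, 14/7) = 2.074 servings → $1.35.
kale only: max(5.6/1.0, 14/3) = 5.6 servings → $3.92.
brown rice only: max(5.6/1.0, 14/1) = 14 servings → $7.00.
kidney beans + kale with both targets exact would need a negative amount; discard.
kidney beans + brown rice with both tight: 1.953 servings and 0.3256 servings → $1.43.
kale + brown rice with both tight: 4.2 servings and 1.4 servings → $3.64.
Cheapest feasible corner: $1.35.

$1.35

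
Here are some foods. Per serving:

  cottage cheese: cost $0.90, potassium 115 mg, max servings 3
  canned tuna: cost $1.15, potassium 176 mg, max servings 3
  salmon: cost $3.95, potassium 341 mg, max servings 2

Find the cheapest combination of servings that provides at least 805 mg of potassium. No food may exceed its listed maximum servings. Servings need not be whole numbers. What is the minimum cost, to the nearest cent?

Cost per mg of potassium: canned tuna $0.0065, cottage cheese $0.0078, salmon $0.0116.
Take 3 servings of canned tuna: +528.0 mg potassium for $3.45 (total $3.45, still need 277.0 mg).
Take 2.409 servings of cottage cheese: +277.0 mg potassium for $2.17 (total $5.62, still need 0.0 mg).
Greedy by cheapest-per-mg is optimal for a single linear constraint, so the minimum cost is $5.62.

$5.62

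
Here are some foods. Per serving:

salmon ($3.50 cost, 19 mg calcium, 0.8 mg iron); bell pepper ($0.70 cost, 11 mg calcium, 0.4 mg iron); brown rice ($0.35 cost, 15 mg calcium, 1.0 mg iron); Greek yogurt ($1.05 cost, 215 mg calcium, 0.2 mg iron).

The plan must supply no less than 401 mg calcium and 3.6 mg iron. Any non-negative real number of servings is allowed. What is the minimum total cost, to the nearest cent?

A basic optimal solution has at most two foods positive. Try each food alone and each pair with both targets met exactly.
salmon only: max(401/19, 3.6/0.8) = 21.11 servings → $73.87.
bell pepper only: max(401/11, 3.6/0.4) = 36.45 servings → $25.52.
brown rice only: max(401/15, 3.6/1.0) = 26.73 servings → $9.36.
Greek yogurt only: max(401/215, 3.6/0.2) = 18 servings → $18.90.
salmon + bell pepper: the both-tight solution has a negative serving — not a feasible corner.
salmon + brown rice: the both-tight solution has a negative serving — not a feasible corner.
salmon + Greek yogurt with both tight: 4.125 servings and 1.501 servings → $16.01.
bell pepper + brown rice: the both-tight solution has a negative serving — not a feasible corner.
bell pepper + Greek yogurt with both tight: 8.279 servings and 1.442 servings → $7.31.
brown rice + Greek yogurt with both tight: 3.273 servings and 1.637 servings → $2.86.
The minimum over all feasible corners is $2.86.

$2.86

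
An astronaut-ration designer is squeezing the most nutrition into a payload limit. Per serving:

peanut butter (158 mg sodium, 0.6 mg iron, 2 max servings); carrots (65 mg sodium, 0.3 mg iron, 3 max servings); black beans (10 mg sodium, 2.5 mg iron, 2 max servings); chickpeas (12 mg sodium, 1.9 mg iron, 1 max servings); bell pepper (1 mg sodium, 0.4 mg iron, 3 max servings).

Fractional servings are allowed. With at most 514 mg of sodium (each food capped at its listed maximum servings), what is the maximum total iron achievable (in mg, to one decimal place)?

Iron per mg sodium: bell pepper 0.4, black beans 0.25, chickpeas 0.1583, carrots 0.004615, peanut butter 0.003797.
Take 3 servings of bell pepper: uses 3 mg sodium, +1.2 mg iron (running total 1.2 mg).
Take 2 servings of black beans: uses 20 mg sodium, +5.0 mg iron (running total 6.2 mg).
Take 1 serving of chickpeas: uses 12 mg sodium, +1.9 mg iron (running total 8.1 mg).
Take 3 servings of carrots: uses 195 mg sodium, +0.9 mg iron (running total 9.0 mg).
Take 1.797 servings of peanut butter: uses 284 mg sodium, +1.1 mg iron (running total 10.1 mg).
Filling greedily by iron-per-mg sodium is optimal for one linear limit, giving 10.1 mg.

10.1 mg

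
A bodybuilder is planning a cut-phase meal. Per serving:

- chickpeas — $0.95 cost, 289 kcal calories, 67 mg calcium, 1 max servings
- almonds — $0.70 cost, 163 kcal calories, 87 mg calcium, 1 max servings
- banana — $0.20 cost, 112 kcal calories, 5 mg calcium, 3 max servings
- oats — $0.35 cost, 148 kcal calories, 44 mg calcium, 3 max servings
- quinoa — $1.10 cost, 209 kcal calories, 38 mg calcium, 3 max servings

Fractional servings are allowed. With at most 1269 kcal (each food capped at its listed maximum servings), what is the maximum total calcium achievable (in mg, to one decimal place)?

353.8 mg

Calcium per kcal: almonds 0.5337, oats 0.2973, chickpeas 0.2318, quinoa 0.1818, banana 0.04464.
Take 1 serving of almonds: uses 163 kcal, +87.0 mg calcium (running total 87.0 mg).
Take 3 servings of oats: uses 444 kcal, +132.0 mg calcium (running total 219.0 mg).
Take 1 serving of chickpeas: uses 289 kcal, +67.0 mg calcium (running total 286.0 mg).
Take 1.785 servings of quinoa: uses 373 kcal, +67.8 mg calcium (running total 353.8 mg).
Filling greedily by calcium-per-kcal is optimal for one linear limit, giving 353.8 mg.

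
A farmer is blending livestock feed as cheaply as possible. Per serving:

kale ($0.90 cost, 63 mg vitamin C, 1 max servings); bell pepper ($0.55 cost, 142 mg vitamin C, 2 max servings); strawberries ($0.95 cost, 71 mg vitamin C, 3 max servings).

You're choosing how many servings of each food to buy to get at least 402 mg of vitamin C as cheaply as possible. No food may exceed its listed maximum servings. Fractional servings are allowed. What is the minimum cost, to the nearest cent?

Cost per mg of vitamin C: bell pepper $0.0039, strawberries $0.0134, kale $0.0143.
Take 2 servings of bell pepper: +284.0 mg vitamin C for $1.10 (total $1.10, still need 118.0 mg).
Take 1.662 servings of strawberries: +118.0 mg vitamin C for $1.58 (total $2.68, still need 0.0 mg).
Greedy by cheapest-per-mg is optimal for a single linear constraint, so the minimum cost is $2.68.

$2.68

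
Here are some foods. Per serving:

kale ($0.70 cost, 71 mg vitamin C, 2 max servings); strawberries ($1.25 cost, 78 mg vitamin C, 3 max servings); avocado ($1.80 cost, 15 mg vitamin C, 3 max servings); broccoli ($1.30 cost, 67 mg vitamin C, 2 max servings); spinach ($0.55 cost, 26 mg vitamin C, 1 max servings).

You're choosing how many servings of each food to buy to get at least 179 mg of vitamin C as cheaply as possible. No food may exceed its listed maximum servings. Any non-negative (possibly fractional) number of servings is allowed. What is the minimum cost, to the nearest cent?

Cost per mg of vitamin C: kale $0.0099, strawberries $0.0160, broccoli $0.0194, spinach $0.0212, avocado $0.1200.
Take 2 servings of kale: +142.0 mg vitamin C for $1.40 (total $1.40, still need 37.0 mg).
Take 0.4744 servings of strawberries: +37.0 mg vitamin C for $0.59 (total $1.99, still need 0.0 mg).
Greedy by cheapest-per-mg is optimal for a single linear constraint, so the minimum cost is $1.99.

$1.99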